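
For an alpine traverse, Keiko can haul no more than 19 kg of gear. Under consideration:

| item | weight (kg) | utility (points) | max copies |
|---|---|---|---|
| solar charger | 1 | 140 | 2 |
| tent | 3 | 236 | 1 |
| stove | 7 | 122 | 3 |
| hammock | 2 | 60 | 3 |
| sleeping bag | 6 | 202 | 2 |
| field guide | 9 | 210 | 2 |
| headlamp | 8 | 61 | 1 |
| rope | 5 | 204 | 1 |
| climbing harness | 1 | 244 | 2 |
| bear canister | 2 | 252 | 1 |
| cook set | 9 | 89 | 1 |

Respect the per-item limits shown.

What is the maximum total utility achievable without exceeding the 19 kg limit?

1580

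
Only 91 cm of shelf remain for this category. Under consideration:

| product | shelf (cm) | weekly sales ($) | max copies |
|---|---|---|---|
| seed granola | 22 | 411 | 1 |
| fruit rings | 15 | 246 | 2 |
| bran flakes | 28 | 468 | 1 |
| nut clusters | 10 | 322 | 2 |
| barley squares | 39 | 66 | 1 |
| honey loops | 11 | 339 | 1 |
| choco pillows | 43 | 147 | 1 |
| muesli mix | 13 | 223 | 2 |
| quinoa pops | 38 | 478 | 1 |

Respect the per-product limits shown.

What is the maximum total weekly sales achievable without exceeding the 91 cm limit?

Taking the top-ratio products first gives seed granola + 2×nut clusters + honey loops + 2×muesli mix for 1840 (79 cm).
Dropping seed granola and 2×muesli mix frees 48 cm; slotting in 2×fruit rings + bran flakes (58 cm) lifts the total to 1943 at 89 cm.
Nothing else within 91 cm beats 1943.

1943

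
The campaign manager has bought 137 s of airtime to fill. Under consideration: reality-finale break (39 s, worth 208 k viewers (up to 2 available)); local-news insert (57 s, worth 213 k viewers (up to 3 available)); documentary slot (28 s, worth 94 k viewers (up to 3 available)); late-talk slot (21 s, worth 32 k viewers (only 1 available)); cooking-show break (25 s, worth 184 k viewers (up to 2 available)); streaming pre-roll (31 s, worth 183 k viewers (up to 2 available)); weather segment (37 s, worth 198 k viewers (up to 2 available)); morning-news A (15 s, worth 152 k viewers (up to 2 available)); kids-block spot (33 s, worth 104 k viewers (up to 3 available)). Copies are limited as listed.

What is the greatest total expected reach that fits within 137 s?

911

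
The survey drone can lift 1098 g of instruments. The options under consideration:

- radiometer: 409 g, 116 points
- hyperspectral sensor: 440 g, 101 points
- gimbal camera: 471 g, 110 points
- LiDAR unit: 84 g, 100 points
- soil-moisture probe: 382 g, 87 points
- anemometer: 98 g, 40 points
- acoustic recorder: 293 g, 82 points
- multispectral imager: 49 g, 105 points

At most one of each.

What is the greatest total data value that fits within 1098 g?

Ranking by ratio (data value/g): multispectral imager 2.14, LiDAR unit 1.19, anemometer 0.41, radiometer 0.28.
The ratio heuristic lands on radiometer + LiDAR unit + anemometer + acoustic recorder + multispectral imager (443) but leaves 165 g idle.
Dropping acoustic recorder frees 293 g; slotting in hyperspectral sensor (440 g) lifts the total to 462 at 1080 g.
The closest alternative, radiometer + LiDAR unit + soil-moisture probe + anemometer + multispectral imager, reaches only 448.

462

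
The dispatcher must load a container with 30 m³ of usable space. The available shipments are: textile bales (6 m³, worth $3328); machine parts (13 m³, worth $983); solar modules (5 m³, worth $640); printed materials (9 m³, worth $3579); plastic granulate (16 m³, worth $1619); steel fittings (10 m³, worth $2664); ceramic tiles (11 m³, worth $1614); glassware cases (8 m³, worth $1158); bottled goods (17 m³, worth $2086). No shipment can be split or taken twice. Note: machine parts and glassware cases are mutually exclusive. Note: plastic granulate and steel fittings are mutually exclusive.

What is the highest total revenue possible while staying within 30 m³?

10211

Best packing: textile bales + solar modules + printed materials + steel fittings — 30 m³, 10211 total.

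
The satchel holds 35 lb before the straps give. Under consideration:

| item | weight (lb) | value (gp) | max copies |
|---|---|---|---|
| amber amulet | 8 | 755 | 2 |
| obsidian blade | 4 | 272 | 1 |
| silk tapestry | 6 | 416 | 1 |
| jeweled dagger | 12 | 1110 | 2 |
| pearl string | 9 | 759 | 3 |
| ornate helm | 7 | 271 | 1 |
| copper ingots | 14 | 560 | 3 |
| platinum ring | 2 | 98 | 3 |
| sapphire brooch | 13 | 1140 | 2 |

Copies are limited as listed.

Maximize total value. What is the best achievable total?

Ranking by ratio (value/lb): amber amulet 94.38, jeweled dagger 92.50, sapphire brooch 87.69.
The ratio heuristic lands on 2×amber amulet + silk tapestry + jeweled dagger (3036) but leaves 1 lb idle.
The 14 lb tied up in amber amulet and silk tapestry is better spent on platinum ring + sapphire brooch — total rises to 3103 (35 lb).
Nothing else within 35 lb beats 3103.

3103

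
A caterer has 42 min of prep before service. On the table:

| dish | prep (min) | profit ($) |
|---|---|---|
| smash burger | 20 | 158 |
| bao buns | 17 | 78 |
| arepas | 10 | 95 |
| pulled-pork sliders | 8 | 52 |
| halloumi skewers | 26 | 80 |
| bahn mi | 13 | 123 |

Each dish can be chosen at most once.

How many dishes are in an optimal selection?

3

Best achievable profit is 333.
One optimal bundle: smash burger + pulled-pork sliders + bahn mi (41 min).
Any selection reaching 333 contains exactly 3 dishes.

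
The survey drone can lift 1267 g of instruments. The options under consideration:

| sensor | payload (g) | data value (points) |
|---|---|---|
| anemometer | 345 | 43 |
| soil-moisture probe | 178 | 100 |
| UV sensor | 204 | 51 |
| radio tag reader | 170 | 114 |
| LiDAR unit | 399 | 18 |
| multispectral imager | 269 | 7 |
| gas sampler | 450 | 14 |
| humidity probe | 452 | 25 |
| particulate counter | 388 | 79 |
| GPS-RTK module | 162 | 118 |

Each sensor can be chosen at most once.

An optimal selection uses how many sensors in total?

5

Best achievable data value is 462.
One optimal bundle: soil-moisture probe + UV sensor + radio tag reader + particulate counter + GPS-RTK module (1102 g).
All optima have 5 sensors.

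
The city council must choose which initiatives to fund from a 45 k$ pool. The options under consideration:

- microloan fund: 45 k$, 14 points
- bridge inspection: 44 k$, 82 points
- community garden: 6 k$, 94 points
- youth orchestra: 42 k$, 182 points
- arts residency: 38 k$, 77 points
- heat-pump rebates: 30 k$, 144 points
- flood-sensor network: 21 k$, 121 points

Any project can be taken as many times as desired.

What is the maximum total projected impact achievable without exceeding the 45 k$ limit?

658

7×community garden uses 42 of the 45 k$ and totals 658.
The spare 3 k$ is too small for any remaining project, and no exchange beats 658.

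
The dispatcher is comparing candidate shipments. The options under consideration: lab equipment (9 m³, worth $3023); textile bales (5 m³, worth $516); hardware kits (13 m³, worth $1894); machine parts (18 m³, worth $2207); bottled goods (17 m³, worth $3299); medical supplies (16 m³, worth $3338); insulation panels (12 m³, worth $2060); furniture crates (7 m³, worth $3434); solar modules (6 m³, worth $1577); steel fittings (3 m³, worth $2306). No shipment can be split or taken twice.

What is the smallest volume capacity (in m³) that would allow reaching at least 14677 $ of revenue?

52

Need the lightest bundle worth ≥ 14677.
lab equipment + bottled goods + medical supplies + furniture crates + steel fittings: 15400 revenue at 52 m³.
Any bundle with less than 52 m³ falls short of 14677.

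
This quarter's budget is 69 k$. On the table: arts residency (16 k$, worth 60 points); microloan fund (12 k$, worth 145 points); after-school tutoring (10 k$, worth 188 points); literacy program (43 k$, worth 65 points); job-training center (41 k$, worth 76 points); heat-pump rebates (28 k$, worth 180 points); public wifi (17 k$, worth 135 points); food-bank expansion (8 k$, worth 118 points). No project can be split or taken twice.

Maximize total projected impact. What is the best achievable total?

Taking the top-ratio projects first gives arts residency + microloan fund + after-school tutoring + public wifi + food-bank expansion for 646 (63 k$).
Replace arts residency and food-bank expansion with heat-pump rebates: the trade gains 2 net, giving 648 at 67 k$.
No other feasible combination exceeds 648.

648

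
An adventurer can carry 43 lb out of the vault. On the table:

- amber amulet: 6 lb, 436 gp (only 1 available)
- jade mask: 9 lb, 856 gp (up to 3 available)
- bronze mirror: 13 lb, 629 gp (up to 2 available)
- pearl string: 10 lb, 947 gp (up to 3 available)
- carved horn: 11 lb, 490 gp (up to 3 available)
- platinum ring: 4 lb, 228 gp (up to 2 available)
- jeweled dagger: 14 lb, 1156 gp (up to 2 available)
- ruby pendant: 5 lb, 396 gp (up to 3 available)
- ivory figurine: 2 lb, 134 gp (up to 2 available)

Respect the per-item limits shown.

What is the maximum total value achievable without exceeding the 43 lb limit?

4002

Ranking by ratio (value/lb): jade mask 95.11, pearl string 94.70, jeweled dagger 82.57.
Filling by ratio: 3×jade mask + pearl string + ruby pendant for 3911, with 1 lb left unused.
The 9 lb tied up in jade mask is better spent on pearl string — total rises to 4002 (43 lb).
That's the maximum — no swap from here does better than 4002.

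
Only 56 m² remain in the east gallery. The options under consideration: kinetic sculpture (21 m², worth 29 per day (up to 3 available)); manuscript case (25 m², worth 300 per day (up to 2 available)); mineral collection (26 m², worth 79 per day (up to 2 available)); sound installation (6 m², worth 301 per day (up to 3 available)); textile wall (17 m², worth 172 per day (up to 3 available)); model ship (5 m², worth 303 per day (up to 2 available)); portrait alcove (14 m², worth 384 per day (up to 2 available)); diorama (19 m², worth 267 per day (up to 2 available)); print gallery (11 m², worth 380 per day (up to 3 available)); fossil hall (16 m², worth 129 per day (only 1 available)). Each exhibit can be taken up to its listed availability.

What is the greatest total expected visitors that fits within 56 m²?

Filling by ratio: 3×sound installation + 2×model ship + 2×print gallery for 2269, with 6 m² left unused.
Dropping sound installation frees 6 m²; slotting in print gallery (11 m²) lifts the total to 2348 at 55 m².
The spare 1 m² is too small for any remaining exhibit, and no exchange beats 2348.

2348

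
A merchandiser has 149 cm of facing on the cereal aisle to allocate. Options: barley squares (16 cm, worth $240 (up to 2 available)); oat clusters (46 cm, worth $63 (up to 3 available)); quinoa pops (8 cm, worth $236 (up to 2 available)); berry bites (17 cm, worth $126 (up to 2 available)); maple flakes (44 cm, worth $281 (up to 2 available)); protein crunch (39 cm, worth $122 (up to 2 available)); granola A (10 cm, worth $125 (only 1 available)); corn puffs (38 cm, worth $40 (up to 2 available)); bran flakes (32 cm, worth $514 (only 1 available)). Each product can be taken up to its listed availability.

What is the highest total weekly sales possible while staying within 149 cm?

1873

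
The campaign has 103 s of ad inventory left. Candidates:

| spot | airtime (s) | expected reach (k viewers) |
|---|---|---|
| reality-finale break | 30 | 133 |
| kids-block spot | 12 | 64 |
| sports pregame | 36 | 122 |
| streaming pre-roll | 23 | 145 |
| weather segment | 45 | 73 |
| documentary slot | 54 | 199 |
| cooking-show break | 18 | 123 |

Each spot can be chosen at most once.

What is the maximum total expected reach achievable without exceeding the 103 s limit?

The ratio heuristic lands on reality-finale break + kids-block spot + streaming pre-roll + cooking-show break (465) but leaves 20 s idle.
Dropping reality-finale break and kids-block spot frees 42 s; slotting in documentary slot (54 s) lifts the total to 467 at 95 s.
Runner-up reality-finale break + kids-block spot + streaming pre-roll + cooking-show break tops out at 465.

467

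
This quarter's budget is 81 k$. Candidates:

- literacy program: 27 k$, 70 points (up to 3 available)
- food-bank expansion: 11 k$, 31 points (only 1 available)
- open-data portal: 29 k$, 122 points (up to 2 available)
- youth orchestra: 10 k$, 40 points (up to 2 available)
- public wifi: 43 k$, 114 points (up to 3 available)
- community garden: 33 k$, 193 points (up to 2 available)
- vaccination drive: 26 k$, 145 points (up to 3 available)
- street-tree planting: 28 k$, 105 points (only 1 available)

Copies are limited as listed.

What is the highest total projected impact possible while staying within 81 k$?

Ranking by ratio (projected impact/k$): community garden 5.85, vaccination drive 5.58, open-data portal 4.21.
Greedy by ratio would take youth orchestra + 2×community garden: 76 k$ used, total 426.
The 76 k$ tied up in youth orchestra and 2×community garden is better spent on 3×vaccination drive — total rises to 435 (78 k$).

435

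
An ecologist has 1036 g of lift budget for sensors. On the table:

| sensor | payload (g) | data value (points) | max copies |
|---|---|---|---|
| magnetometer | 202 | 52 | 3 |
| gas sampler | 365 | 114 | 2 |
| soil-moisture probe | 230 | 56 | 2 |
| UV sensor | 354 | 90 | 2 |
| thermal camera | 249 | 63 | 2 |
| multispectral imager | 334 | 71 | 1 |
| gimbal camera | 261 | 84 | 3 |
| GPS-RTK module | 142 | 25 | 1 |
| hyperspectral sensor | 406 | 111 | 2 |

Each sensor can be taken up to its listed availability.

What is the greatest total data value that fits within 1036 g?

315

By data value per g: gimbal camera 0.32, gas sampler 0.31, hyperspectral sensor 0.27 lead.
Filling by ratio: magnetometer + 3×gimbal camera for 304, with 51 g left unused.
Replace magnetometer with thermal camera: the trade gains 11 net, giving 315 at 1032 g.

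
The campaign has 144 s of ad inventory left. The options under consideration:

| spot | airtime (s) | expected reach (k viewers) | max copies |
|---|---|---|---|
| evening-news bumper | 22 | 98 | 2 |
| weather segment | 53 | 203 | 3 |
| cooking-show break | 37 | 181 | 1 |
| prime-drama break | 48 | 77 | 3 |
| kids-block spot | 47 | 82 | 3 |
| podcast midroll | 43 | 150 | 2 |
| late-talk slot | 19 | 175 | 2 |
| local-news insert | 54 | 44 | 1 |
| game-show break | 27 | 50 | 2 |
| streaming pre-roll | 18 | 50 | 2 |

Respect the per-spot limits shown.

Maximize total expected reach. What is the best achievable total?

779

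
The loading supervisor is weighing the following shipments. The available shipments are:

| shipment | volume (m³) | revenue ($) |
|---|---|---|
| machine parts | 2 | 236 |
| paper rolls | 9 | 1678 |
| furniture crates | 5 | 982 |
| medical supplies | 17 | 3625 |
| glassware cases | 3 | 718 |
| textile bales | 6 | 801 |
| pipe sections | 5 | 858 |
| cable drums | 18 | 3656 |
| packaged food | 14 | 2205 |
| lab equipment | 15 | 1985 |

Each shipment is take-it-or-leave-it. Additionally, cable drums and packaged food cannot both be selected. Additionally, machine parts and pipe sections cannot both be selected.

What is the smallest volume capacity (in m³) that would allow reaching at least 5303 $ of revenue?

Look for the lowest-volume combination reaching 5303.
furniture crates + medical supplies + glassware cases reaches 5325 using 25 m³.
No combination under 25 m³ hits 5303.

25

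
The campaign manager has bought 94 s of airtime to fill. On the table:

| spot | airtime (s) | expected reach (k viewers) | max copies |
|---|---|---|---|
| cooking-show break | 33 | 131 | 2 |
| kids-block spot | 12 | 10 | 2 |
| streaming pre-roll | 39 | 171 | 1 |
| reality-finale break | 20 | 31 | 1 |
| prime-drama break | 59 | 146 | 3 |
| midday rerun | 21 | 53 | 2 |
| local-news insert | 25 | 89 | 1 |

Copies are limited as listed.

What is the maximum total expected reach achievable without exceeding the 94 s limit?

The ratio ordering already packs tightly: cooking-show break + streaming pre-roll + midday rerun, 93 s, 355.
Every other selection either busts 94 s or exceeds an availability limit or fails to beat 355.

355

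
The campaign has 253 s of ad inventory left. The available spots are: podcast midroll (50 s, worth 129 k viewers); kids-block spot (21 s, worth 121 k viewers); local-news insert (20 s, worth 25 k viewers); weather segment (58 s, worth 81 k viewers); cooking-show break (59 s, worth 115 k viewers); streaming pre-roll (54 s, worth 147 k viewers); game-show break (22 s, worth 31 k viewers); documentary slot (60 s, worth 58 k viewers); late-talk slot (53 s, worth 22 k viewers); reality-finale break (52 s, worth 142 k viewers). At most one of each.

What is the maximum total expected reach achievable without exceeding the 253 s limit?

654

Ranking by ratio (expected reach/s): kids-block spot 5.76, reality-finale break 2.73, streaming pre-roll 2.72, podcast midroll 2.58.
Taking podcast midroll + kids-block spot + cooking-show break + streaming pre-roll + reality-finale break: 236 s used, 654 in expected reach.
No other feasible combination exceeds 654.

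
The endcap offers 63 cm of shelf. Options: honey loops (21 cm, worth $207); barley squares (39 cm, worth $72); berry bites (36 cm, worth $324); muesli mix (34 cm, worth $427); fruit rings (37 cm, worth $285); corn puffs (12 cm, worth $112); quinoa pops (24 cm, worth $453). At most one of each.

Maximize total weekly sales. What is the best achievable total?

880

Density check — quinoa pops 18.88, muesli mix 12.56, honey loops 9.86, corn puffs 9.33 are the best per cm.
Muesli mix + quinoa pops uses 58 of the 63 cm and totals 880.
The closest alternative, berry bites + quinoa pops, reaches only 777.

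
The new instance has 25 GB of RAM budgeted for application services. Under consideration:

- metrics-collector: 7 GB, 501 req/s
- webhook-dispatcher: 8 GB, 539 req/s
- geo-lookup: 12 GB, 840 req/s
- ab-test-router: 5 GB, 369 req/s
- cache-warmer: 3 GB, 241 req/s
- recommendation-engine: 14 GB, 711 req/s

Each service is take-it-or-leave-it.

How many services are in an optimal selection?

Optimal total is 1748.
One optimal bundle: webhook-dispatcher + geo-lookup + ab-test-router (25 GB).
Every optimal selection uses 3 services.

3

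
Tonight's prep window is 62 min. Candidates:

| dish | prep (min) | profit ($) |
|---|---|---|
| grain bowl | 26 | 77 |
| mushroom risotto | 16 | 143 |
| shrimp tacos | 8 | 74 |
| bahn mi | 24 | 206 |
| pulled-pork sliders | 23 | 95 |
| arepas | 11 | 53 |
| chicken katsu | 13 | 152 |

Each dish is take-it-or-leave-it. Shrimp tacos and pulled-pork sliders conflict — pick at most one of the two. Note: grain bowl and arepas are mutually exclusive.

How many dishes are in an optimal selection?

4

Optimal total is 575.
For example mushroom risotto + shrimp tacos + bahn mi + chicken katsu achieves it, using 61 min.
Any selection reaching 575 contains exactly 4 dishes.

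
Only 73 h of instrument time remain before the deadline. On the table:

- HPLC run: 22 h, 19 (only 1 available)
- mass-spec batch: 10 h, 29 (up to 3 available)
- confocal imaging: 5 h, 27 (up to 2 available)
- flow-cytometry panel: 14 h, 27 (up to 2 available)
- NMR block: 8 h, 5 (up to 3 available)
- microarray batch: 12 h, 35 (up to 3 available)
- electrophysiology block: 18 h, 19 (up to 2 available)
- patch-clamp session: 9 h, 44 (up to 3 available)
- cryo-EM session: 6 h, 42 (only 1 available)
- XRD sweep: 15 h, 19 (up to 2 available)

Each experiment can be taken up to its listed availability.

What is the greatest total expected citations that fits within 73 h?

Ranking by ratio (expected citations/h): cryo-EM session 7.00, confocal imaging 5.40, patch-clamp session 4.89, microarray batch 2.92.
Taking the top-ratio experiments first gives 2×confocal imaging + 2×microarray batch + 3×patch-clamp session + cryo-EM session for 298 (67 h).
The 24 h tied up in 2×microarray batch is better spent on 3×mass-spec batch — total rises to 315 (73 h).
No other feasible combination exceeds 315.

315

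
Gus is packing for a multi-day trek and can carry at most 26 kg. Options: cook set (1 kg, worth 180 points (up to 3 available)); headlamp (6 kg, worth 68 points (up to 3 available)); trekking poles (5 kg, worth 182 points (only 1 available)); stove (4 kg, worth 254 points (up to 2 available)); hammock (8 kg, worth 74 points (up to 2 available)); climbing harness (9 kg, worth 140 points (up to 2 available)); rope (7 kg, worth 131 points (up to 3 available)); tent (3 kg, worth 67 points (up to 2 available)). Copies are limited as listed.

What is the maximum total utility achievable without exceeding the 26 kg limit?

1428

Greedy by ratio would take 3×cook set + trekking poles + 2×stove + 2×tent: 22 kg used, total 1364.
Dropping tent frees 3 kg; slotting in rope (7 kg) lifts the total to 1428 at 26 kg.
Nothing else within 26 kg beats 1428.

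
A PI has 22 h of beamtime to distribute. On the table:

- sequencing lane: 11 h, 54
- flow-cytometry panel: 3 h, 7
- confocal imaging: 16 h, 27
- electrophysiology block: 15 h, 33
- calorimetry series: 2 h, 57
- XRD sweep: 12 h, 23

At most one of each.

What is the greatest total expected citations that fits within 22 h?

Ranking by ratio (expected citations/h): calorimetry series 28.50, sequencing lane 4.91, flow-cytometry panel 2.33.
Best packing: sequencing lane + flow-cytometry panel + calorimetry series — 16 h, 118 total.
An exhaustive check of the 64 subsets confirms 118.

118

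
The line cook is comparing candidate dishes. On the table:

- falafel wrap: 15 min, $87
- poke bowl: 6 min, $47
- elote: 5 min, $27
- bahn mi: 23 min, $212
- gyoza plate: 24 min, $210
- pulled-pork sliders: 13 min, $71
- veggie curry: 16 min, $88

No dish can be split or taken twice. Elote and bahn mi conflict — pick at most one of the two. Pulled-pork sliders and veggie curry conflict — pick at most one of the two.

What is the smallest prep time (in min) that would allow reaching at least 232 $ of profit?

29

Need the lightest bundle worth ≥ 232.
poke bowl + bahn mi: 259 profit at 29 min.
No combination under 29 min hits 232.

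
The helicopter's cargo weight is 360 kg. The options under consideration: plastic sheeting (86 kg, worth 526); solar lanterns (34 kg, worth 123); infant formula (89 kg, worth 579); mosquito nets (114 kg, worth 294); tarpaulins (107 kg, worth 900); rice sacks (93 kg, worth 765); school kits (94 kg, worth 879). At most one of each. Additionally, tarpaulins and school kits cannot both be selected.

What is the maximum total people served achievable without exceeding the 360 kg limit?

Density check — school kits 9.35, tarpaulins 8.41, rice sacks 8.23, infant formula 6.51 are the best per kg.
Solar lanterns + infant formula + tarpaulins + rice sacks uses 323 of the 360 kg and totals 2367.
Every other selection either busts 360 kg or breaks a pairing rule or fails to beat 2367.

2367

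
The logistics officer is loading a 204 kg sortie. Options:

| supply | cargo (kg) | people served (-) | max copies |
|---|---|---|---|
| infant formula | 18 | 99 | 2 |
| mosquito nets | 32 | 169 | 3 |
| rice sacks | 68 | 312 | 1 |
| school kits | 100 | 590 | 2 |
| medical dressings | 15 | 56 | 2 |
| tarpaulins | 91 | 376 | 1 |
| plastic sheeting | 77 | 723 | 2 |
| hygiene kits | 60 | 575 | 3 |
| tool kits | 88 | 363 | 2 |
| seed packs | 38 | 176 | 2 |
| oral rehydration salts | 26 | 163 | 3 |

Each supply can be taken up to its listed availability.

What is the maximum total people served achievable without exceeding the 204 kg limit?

The ratio heuristic lands on infant formula + 3×hygiene kits (1824) but leaves 6 kg idle.
Dropping infant formula and hygiene kits frees 78 kg; slotting in plastic sheeting (77 kg) lifts the total to 1873 at 197 kg.
Nothing else within 204 kg beats 1873.

1873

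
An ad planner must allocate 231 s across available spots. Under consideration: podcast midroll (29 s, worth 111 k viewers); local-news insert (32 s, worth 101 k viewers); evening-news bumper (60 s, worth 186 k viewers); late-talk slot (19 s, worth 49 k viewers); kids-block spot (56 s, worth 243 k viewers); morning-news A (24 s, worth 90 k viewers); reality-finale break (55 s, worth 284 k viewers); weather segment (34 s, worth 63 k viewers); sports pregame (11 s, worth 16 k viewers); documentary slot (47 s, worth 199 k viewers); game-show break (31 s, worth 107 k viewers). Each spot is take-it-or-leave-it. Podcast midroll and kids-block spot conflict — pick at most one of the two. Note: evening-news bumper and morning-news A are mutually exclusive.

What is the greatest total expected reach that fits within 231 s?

939

Kids-block spot + morning-news A + reality-finale break + sports pregame + documentary slot + game-show break uses 224 of the 231 s and totals 939.
Runner-up local-news insert + kids-block spot + reality-finale break + documentary slot + game-show break tops out at 934.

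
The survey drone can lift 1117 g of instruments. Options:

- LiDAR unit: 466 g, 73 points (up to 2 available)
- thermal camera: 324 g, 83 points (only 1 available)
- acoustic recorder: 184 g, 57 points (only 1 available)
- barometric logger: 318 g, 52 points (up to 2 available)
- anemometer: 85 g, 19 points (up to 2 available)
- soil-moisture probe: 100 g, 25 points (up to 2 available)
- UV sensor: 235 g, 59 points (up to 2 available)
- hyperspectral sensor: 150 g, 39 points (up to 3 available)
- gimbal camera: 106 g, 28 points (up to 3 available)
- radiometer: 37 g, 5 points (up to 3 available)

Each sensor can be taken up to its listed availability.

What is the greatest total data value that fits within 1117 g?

Filling by ratio: acoustic recorder + soil-moisture probe + 3×hyperspectral sensor + 3×gimbal camera + radiometer for 288, with 28 g left unused.
A better packing is thermal camera + acoustic recorder + 2×soil-moisture probe + 2×hyperspectral sensor + gimbal camera: 1114 g, total 296.
The spare 3 g is too small for any remaining sensor, and no exchange beats 296.

296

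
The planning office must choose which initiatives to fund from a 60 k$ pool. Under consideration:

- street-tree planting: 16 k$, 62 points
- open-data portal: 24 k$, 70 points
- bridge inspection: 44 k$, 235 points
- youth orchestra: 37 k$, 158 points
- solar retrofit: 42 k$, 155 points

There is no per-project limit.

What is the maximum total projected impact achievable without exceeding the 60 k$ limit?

297

Density check — bridge inspection 5.34, youth orchestra 4.27, street-tree planting 3.88, solar retrofit 3.69 are the best per k$.
Street-tree planting + bridge inspection uses 60 of the 60 k$ and totals 297.
That's the maximum — no swap from here does better than 297.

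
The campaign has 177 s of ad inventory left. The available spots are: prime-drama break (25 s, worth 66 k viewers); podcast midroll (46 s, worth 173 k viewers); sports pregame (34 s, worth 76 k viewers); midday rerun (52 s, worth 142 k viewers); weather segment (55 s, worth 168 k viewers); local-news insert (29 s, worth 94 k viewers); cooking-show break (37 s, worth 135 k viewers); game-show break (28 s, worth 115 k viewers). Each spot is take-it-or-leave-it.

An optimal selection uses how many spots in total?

Optimal total is 593.
For example podcast midroll + sports pregame + local-news insert + cooking-show break + game-show break achieves it, using 174 s.
All optima have 5 spots.

5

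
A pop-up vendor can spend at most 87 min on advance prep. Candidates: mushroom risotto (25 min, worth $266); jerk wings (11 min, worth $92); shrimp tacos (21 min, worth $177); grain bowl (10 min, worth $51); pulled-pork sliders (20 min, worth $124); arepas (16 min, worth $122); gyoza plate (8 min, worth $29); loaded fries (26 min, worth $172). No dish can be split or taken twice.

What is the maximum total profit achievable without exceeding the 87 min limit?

710

Filling by ratio: mushroom risotto + jerk wings + shrimp tacos + grain bowl + arepas for 708, with 4 min left unused.
The 16 min tied up in arepas is better spent on pulled-pork sliders — total rises to 710 (87 min).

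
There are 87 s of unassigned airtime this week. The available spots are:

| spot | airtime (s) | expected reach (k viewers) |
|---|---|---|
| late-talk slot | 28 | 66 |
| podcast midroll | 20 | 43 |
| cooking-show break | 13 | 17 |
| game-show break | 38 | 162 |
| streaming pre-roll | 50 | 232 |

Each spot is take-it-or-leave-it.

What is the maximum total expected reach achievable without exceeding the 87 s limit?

By expected reach per s: streaming pre-roll 4.64, game-show break 4.26, late-talk slot 2.36 lead.
Best packing: late-talk slot + streaming pre-roll — 78 s, 298 total.
The spare 9 s is too small for any remaining spot, and no exchange beats 298.

298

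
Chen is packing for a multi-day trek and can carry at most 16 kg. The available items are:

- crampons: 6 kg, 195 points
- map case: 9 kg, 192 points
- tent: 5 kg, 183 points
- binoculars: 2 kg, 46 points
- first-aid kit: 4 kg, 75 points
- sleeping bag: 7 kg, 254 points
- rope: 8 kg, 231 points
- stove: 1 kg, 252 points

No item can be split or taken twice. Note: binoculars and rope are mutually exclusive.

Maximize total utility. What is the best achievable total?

Ranking by ratio (utility/kg): stove 252.00, tent 36.60, sleeping bag 36.29, crampons 32.50.
Taking the top-ratio items first gives tent + binoculars + sleeping bag + stove for 735 (15 kg).
Replace tent with crampons: the trade gains 12 net, giving 747 at 16 kg.
Next best is sleeping bag + rope + stove at 737 (16 kg) — short by 10.

747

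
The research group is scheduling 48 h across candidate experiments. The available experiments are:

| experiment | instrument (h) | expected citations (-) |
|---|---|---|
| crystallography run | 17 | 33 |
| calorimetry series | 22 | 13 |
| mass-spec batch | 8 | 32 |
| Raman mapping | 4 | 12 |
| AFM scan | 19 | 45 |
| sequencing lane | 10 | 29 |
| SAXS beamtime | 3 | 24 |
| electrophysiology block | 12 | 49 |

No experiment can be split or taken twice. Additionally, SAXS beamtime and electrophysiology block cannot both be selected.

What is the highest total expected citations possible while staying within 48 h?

143

By expected citations per h: SAXS beamtime 8.00, electrophysiology block 4.08, mass-spec batch 4.00, Raman mapping 3.00 lead.
Taking crystallography run + mass-spec batch + sequencing lane + electrophysiology block: 47 h used, 143 in expected citations.
Nothing else feasible within 48 h beats 143.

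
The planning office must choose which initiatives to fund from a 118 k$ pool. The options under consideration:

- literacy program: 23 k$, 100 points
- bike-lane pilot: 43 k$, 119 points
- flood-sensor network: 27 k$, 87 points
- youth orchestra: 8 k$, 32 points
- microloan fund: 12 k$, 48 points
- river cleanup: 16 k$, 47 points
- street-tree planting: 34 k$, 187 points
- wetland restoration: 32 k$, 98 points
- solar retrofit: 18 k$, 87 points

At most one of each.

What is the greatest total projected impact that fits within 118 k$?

Density check — street-tree planting 5.50, solar retrofit 4.83, literacy program 4.35, youth orchestra 4.00 are the best per k$.
Taking the top-ratio projects first gives literacy program + youth orchestra + microloan fund + river cleanup + street-tree planting + solar retrofit for 501 (111 k$).
Dropping youth orchestra and river cleanup frees 24 k$; slotting in flood-sensor network (27 k$) lifts the total to 509 at 114 k$.
Runner-up literacy program + flood-sensor network + river cleanup + street-tree planting + solar retrofit tops out at 508.

509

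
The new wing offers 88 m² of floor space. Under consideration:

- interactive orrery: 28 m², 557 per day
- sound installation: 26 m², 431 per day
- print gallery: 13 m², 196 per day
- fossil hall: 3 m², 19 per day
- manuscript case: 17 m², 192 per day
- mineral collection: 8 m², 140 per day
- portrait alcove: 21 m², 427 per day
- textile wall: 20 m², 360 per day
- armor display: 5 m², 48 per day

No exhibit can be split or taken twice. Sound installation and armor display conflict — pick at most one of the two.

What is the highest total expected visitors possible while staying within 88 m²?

Greedy by ratio would take interactive orrery + fossil hall + mineral collection + portrait alcove + textile wall + armor display: 85 m² used, total 1551.
Using the slack differently, interactive orrery + sound installation + print gallery + portrait alcove comes to 1611 at 88 m².
The closest alternative, interactive orrery + print gallery + portrait alcove + textile wall + armor display, reaches only 1588.

1611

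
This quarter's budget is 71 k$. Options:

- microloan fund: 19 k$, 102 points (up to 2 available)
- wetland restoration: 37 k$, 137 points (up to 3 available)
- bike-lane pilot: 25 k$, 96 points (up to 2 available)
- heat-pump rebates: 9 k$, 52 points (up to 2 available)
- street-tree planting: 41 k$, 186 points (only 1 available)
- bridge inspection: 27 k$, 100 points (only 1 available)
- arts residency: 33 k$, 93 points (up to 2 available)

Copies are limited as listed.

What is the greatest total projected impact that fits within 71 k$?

340

A density-first pass picks 2×microloan fund + 2×heat-pump rebates — 308 at 56 k$.
Dropping microloan fund and heat-pump rebates frees 28 k$; slotting in street-tree planting (41 k$) lifts the total to 340 at 69 k$.
The spare 2 k$ is too small for any remaining project, and no exchange beats 340.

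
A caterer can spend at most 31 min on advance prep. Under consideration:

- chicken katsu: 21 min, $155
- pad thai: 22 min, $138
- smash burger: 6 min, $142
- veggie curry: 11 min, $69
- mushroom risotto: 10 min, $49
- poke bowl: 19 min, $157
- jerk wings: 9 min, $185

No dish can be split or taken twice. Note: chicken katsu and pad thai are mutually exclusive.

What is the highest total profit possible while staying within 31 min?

The ratio ordering already packs tightly: smash burger + veggie curry + jerk wings, 26 min, 396.

396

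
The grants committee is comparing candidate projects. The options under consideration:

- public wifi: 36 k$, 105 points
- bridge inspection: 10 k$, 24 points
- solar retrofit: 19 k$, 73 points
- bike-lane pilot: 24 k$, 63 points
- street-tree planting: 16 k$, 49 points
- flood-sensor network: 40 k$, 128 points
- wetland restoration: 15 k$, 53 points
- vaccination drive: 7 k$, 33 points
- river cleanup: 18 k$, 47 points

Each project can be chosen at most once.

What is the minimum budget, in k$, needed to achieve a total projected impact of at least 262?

Look for the lowest-budget combination reaching 262.
public wifi + solar retrofit + wetland restoration + vaccination drive: 264 projected impact at 77 k$.
No combination under 77 k$ hits 262.

77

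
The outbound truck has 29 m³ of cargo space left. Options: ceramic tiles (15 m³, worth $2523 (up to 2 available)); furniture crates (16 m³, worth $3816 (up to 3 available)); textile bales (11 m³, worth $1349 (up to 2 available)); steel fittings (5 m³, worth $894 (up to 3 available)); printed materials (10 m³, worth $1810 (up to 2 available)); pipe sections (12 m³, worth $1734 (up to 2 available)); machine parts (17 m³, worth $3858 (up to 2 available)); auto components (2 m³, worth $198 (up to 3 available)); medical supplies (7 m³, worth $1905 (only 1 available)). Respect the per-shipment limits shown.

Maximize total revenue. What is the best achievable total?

6657

Ranking by ratio (revenue/m³): medical supplies 272.14, furniture crates 238.50, machine parts 226.94, printed materials 181.00.
Greedy by ratio would take furniture crates + steel fittings + medical supplies: 28 m³ used, total 6615.
The 16 m³ tied up in furniture crates is better spent on machine parts — total rises to 6657 (29 m³).
That's the maximum — no swap from here does better than 6657.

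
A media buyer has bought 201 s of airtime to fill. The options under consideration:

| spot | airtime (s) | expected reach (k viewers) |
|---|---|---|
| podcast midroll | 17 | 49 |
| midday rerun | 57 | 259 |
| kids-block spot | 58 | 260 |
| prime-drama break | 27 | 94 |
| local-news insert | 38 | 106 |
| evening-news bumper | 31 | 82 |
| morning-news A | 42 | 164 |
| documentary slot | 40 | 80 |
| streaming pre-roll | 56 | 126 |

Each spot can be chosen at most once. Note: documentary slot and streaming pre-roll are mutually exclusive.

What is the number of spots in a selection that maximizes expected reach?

5

Best achievable expected reach is 826.
For example podcast midroll + midday rerun + kids-block spot + prime-drama break + morning-news A achieves it, using 201 s.
Any selection reaching 826 contains exactly 5 spots.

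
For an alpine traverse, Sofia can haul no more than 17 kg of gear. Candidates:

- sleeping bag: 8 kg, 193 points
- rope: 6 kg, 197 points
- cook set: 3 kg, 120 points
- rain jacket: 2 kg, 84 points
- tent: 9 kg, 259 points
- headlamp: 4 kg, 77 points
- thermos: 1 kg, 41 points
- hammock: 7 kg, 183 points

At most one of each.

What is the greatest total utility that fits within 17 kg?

541

Ranking by ratio (utility/kg): rain jacket 42.00, thermos 41.00, cook set 40.00.
The ratio heuristic lands on rope + cook set + rain jacket + headlamp + thermos (519) but leaves 1 kg idle.
Dropping rain jacket and headlamp frees 6 kg; slotting in hammock (7 kg) lifts the total to 541 at 17 kg.
The closest alternative, rope + rain jacket + tent, reaches only 540.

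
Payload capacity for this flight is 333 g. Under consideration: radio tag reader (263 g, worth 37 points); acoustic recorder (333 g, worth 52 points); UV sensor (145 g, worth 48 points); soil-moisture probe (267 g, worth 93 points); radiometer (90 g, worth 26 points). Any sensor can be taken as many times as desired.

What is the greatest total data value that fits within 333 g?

Density check — soil-moisture probe 0.35, UV sensor 0.33, radiometer 0.29 are the best per g.
Taking the top-ratio sensors first gives soil-moisture probe for 93 (267 g).
Dropping soil-moisture probe frees 267 g; slotting in UV sensor + 2×radiometer (325 g) lifts the total to 100 at 325 g.

100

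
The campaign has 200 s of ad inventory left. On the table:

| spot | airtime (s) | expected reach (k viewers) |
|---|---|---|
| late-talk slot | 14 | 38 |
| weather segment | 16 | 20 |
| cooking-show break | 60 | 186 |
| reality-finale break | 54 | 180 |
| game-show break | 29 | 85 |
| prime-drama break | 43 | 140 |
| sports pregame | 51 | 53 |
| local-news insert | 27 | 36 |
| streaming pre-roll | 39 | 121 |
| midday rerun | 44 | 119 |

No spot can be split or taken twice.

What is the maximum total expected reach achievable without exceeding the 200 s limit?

629

Greedy by ratio would take cooking-show break + reality-finale break + prime-drama break + streaming pre-roll: 196 s used, total 627.
Replace streaming pre-roll with late-talk slot + game-show break: the trade gains 2 net, giving 629 at 200 s.
Runner-up cooking-show break + reality-finale break + prime-drama break + streaming pre-roll tops out at 627.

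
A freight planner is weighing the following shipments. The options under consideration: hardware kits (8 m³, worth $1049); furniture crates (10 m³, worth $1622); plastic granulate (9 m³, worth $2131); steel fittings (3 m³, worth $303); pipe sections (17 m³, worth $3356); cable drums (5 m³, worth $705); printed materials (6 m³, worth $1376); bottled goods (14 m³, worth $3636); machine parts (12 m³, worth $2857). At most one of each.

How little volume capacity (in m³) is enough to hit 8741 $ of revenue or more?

38

Look for the lowest-volume combination reaching 8741.
Taking plastic granulate + steel fittings + bottled goods + machine parts gives 8927 (≥ 8741) for 38 m³.
No combination under 38 m³ hits 8741.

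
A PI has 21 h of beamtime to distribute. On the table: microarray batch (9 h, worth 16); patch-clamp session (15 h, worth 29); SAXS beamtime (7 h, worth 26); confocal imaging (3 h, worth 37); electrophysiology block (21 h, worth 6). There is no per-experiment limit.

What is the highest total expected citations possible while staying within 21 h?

Best packing: 7×confocal imaging — 21 h, 259 total.
Nothing else within 21 h beats 259.

259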